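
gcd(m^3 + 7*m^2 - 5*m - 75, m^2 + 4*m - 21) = m - 3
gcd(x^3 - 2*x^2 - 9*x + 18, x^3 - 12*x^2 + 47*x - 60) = x - 3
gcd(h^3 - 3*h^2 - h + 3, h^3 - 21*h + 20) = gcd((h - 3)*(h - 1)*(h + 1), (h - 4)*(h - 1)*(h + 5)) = h - 1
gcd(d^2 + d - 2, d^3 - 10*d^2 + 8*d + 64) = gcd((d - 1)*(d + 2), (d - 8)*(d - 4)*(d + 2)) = d + 2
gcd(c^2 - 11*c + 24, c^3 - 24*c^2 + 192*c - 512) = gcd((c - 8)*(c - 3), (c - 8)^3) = c - 8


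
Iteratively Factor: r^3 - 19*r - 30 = (r + 3)*(r^2 - 3*r - 10) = (r + 2)*(r + 3)*(r - 5)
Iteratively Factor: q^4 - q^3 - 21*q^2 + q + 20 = (q - 1)*(q^3 - 21*q - 20) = (q - 5)*(q - 1)*(q^2 + 5*q + 4) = (q - 5)*(q - 1)*(q + 1)*(q + 4)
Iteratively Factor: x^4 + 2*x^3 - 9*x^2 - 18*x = (x)*(x^3 + 2*x^2 - 9*x - 18) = x*(x + 2)*(x^2 - 9) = x*(x - 3)*(x + 2)*(x + 3)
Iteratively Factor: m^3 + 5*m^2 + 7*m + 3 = (m + 1)*(m^2 + 4*m + 3) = (m + 1)*(m + 3)*(m + 1)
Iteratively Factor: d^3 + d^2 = (d)*(d^2 + d) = d*(d + 1)*(d)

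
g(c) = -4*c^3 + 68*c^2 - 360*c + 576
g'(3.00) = -60.00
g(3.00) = 0.00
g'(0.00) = -360.00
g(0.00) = 576.00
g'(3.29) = -42.45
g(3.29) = -14.81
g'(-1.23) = -545.43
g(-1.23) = 1129.12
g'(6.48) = 17.40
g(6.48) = 10.16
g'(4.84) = 17.13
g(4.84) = -26.98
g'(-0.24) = -393.33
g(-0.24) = 666.37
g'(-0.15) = -380.67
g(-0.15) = 631.54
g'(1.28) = -205.58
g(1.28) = 218.22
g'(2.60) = -87.52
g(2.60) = 29.38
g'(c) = -12*c^2 + 136*c - 360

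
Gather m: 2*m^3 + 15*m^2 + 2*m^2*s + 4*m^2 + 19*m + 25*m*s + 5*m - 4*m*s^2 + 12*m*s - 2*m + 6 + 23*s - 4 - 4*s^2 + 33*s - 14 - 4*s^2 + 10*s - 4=2*m^3 + m^2*(2*s + 19) + m*(-4*s^2 + 37*s + 22) - 8*s^2 + 66*s - 16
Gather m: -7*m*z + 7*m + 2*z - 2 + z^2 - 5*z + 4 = m*(7 - 7*z) + z^2 - 3*z + 2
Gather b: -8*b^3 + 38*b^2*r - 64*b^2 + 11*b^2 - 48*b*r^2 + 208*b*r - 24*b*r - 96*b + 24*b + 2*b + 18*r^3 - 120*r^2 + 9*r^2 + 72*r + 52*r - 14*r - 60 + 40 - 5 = -8*b^3 + b^2*(38*r - 53) + b*(-48*r^2 + 184*r - 70) + 18*r^3 - 111*r^2 + 110*r - 25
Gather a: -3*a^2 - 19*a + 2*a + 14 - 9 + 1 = -3*a^2 - 17*a + 6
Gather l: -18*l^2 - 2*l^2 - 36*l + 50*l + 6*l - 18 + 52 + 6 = -20*l^2 + 20*l + 40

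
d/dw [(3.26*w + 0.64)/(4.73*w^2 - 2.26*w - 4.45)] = (15.4198*w^2 - 7.3676*w - (3.26*w + 0.64)*(9.46*w - 2.26) - 14.507)/(-4.73*w^2 + 2.26*w + 4.45)^2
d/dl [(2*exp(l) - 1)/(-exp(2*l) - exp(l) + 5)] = ((2*exp(l) - 1)*(2*exp(l) + 1) - 2*exp(2*l) - 2*exp(l) + 10)*exp(l)/(exp(2*l) + exp(l) - 5)^2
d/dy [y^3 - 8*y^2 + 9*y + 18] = 3*y^2 - 16*y + 9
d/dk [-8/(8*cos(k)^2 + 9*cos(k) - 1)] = -8*(16*cos(k) + 9)*sin(k)/(8*cos(k)^2 + 9*cos(k) - 1)^2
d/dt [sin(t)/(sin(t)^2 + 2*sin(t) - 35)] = (cos(t)^2 - 36)*cos(t)/((sin(t) - 5)^2*(sin(t) + 7)^2)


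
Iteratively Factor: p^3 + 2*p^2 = (p)*(p^2 + 2*p) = p*(p + 2)*(p)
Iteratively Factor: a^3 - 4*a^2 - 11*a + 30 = (a + 3)*(a^2 - 7*a + 10) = (a - 5)*(a + 3)*(a - 2)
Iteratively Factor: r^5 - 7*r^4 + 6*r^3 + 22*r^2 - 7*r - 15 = (r - 3)*(r^4 - 4*r^3 - 6*r^2 + 4*r + 5) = (r - 3)*(r - 1)*(r^3 - 3*r^2 - 9*r - 5) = (r - 5)*(r - 3)*(r - 1)*(r^2 + 2*r + 1) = (r - 5)*(r - 3)*(r - 1)*(r + 1)*(r + 1)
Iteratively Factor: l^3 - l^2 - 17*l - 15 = (l + 3)*(l^2 - 4*l - 5) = (l - 5)*(l + 3)*(l + 1)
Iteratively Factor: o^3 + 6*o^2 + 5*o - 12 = (o + 3)*(o^2 + 3*o - 4) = (o - 1)*(o + 3)*(o + 4)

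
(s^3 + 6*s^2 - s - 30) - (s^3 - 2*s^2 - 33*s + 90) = 8*s^2 + 32*s - 120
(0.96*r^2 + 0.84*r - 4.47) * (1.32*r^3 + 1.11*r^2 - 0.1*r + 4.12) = 1.2672*r^5 + 2.1744*r^4 - 5.064*r^3 - 1.0905*r^2 + 3.9078*r - 18.4164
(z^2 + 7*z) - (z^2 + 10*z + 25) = -3*z - 25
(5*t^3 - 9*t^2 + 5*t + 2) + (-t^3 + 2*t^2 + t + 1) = 4*t^3 - 7*t^2 + 6*t + 3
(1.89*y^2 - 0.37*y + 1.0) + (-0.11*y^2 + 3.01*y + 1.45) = 1.78*y^2 + 2.64*y + 2.45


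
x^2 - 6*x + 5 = (x - 5)*(x - 1)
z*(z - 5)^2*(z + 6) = z^4 - 4*z^3 - 35*z^2 + 150*z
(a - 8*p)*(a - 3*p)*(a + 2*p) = a^3 - 9*a^2*p + 2*a*p^2 + 48*p^3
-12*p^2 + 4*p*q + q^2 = (-2*p + q)*(6*p + q)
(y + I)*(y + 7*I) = y^2 + 8*I*y - 7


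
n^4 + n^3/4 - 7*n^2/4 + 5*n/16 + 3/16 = (n - 1)*(n - 1/2)*(n + 1/4)*(n + 3/2)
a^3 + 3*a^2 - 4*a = a*(a - 1)*(a + 4)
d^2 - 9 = (d - 3)*(d + 3)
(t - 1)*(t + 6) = t^2 + 5*t - 6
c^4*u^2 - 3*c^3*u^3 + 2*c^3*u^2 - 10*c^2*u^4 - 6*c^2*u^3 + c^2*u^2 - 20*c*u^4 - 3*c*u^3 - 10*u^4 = (c - 5*u)*(c + 2*u)*(c*u + u)^2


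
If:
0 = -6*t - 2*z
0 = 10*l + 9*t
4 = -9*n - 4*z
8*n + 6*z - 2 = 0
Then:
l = 15/22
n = -16/11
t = -25/33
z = 25/11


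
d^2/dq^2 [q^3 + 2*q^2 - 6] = 6*q + 4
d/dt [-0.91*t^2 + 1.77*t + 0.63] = 1.77 - 1.82*t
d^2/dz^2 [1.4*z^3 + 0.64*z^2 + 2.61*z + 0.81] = 8.4*z + 1.28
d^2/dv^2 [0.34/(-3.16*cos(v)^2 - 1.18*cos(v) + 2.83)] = (13.580416*(1 - cos(v)^2)^2 + 3.803376*cos(v)^3 + 19.425832*cos(v)^2 - 6.471356*cos(v) - 20.608352)/(3.16*cos(v)^2 + 1.18*cos(v) - 2.83)^3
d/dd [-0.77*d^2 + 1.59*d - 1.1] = 1.59 - 1.54*d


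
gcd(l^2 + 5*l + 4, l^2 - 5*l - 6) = l + 1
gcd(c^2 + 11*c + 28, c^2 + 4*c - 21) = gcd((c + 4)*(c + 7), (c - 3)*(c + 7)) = c + 7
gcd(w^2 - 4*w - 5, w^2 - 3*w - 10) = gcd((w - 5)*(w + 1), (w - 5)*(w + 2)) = w - 5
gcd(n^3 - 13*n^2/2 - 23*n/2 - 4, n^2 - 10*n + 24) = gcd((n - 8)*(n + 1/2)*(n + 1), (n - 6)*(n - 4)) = 1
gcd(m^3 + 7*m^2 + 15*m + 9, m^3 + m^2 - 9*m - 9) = m^2 + 4*m + 3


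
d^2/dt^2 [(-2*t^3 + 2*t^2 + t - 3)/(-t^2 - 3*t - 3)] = 2*(17*t^3 + 81*t^2 + 90*t + 9)/(t^6 + 9*t^5 + 36*t^4 + 81*t^3 + 108*t^2 + 81*t + 27)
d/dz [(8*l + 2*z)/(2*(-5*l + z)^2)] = (13*l + z)/(5*l - z)^3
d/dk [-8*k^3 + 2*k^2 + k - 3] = -24*k^2 + 4*k + 1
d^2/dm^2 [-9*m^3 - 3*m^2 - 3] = -54*m - 6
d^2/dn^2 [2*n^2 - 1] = 4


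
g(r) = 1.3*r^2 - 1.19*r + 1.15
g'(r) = 2.6*r - 1.19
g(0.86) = 1.09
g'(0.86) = 1.05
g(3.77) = 15.14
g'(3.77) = 8.61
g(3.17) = 10.44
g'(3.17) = 7.05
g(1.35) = 1.91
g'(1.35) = 2.32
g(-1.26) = 4.71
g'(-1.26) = -4.47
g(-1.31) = 4.94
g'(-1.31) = -4.60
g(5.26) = 30.86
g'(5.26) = 12.49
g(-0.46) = 1.97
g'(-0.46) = -2.39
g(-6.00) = 55.09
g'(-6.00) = -16.79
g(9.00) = 95.74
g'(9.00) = 22.21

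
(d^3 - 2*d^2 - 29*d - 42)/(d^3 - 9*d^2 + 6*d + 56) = (d + 3)/(d - 4)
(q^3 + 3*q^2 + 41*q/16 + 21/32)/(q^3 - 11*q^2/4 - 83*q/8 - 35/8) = (q + 3/4)/(q - 5)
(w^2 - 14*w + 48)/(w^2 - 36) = (w - 8)/(w + 6)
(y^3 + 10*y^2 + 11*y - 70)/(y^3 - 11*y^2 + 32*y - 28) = (y^2 + 12*y + 35)/(y^2 - 9*y + 14)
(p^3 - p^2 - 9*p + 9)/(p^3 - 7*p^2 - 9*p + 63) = (p - 1)/(p - 7)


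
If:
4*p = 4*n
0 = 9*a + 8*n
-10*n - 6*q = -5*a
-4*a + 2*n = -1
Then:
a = 4/25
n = -9/50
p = -9/50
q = 13/30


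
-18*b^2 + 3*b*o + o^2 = (-3*b + o)*(6*b + o)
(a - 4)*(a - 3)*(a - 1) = a^3 - 8*a^2 + 19*a - 12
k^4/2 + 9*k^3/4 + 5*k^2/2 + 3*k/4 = k*(k/2 + 1/4)*(k + 1)*(k + 3)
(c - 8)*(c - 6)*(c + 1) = c^3 - 13*c^2 + 34*c + 48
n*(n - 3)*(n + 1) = n^3 - 2*n^2 - 3*n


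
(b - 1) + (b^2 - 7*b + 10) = b^2 - 6*b + 9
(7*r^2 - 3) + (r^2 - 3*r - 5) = 8*r^2 - 3*r - 8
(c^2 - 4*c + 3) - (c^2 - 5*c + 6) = c - 3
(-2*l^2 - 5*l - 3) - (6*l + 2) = -2*l^2 - 11*l - 5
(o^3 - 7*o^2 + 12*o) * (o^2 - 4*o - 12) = o^5 - 11*o^4 + 28*o^3 + 36*o^2 - 144*o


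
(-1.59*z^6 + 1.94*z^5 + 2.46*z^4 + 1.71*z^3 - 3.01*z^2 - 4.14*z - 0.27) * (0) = 0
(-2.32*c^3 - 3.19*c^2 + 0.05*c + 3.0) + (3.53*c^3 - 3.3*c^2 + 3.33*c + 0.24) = 1.21*c^3 - 6.49*c^2 + 3.38*c + 3.24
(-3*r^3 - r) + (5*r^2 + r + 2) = -3*r^3 + 5*r^2 + 2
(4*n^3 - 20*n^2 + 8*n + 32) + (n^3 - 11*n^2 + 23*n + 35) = 5*n^3 - 31*n^2 + 31*n + 67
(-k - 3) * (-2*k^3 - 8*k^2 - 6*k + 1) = 2*k^4 + 14*k^3 + 30*k^2 + 17*k - 3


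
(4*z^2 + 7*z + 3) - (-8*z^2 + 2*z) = 12*z^2 + 5*z + 3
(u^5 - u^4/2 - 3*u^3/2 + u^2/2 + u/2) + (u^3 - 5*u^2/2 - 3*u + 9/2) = u^5 - u^4/2 - u^3/2 - 2*u^2 - 5*u/2 + 9/2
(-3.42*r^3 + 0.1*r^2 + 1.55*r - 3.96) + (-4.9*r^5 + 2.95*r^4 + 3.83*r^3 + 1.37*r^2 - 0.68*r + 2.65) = -4.9*r^5 + 2.95*r^4 + 0.41*r^3 + 1.47*r^2 + 0.87*r - 1.31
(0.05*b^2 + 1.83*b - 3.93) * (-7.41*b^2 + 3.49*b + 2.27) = -0.3705*b^4 - 13.3858*b^3 + 35.6215*b^2 - 9.5616*b - 8.9211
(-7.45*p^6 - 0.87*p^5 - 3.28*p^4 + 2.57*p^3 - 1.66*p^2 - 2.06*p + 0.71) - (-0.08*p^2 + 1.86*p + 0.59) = -7.45*p^6 - 0.87*p^5 - 3.28*p^4 + 2.57*p^3 - 1.58*p^2 - 3.92*p + 0.12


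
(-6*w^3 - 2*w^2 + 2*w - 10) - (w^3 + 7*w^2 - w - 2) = -7*w^3 - 9*w^2 + 3*w - 8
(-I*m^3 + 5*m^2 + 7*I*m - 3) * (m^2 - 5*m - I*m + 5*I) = -I*m^5 + 4*m^4 + 5*I*m^4 - 20*m^3 + 2*I*m^3 + 4*m^2 - 10*I*m^2 - 20*m + 3*I*m - 15*I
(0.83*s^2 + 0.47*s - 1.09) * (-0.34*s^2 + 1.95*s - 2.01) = -0.2822*s^4 + 1.4587*s^3 - 0.3812*s^2 - 3.0702*s + 2.1909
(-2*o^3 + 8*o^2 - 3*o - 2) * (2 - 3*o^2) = 6*o^5 - 24*o^4 + 5*o^3 + 22*o^2 - 6*o - 4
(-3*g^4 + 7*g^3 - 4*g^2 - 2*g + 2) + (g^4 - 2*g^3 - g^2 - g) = -2*g^4 + 5*g^3 - 5*g^2 - 3*g + 2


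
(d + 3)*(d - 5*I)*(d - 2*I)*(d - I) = d^4 + 3*d^3 - 8*I*d^3 - 17*d^2 - 24*I*d^2 - 51*d + 10*I*d + 30*I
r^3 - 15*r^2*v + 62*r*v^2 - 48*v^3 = (r - 8*v)*(r - 6*v)*(r - v)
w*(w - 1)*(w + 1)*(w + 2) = w^4 + 2*w^3 - w^2 - 2*w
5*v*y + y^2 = y*(5*v + y)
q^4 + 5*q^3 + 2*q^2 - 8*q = q*(q - 1)*(q + 2)*(q + 4)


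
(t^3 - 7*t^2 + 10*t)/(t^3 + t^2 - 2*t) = (t^2 - 7*t + 10)/(t^2 + t - 2)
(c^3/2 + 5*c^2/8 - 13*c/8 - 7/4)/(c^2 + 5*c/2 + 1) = (4*c^2 - 3*c - 7)/(4*(2*c + 1))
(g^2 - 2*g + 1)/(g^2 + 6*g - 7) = (g - 1)/(g + 7)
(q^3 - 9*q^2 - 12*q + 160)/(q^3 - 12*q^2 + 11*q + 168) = (q^2 - q - 20)/(q^2 - 4*q - 21)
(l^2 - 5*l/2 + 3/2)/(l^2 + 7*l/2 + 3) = (2*l^2 - 5*l + 3)/(2*l^2 + 7*l + 6)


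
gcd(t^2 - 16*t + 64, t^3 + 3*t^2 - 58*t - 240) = t - 8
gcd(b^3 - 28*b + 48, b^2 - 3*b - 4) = b - 4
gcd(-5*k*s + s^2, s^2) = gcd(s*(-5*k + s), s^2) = s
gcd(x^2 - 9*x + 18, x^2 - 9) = x - 3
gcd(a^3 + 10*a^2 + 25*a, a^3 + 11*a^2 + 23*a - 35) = a + 5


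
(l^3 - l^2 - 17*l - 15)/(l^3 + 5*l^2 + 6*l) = (l^2 - 4*l - 5)/(l*(l + 2))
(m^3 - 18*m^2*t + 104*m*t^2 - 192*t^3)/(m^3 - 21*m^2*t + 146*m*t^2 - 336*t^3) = (-m + 4*t)/(-m + 7*t)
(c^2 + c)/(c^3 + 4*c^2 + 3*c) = 1/(c + 3)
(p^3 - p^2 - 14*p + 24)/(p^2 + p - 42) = (p^3 - p^2 - 14*p + 24)/(p^2 + p - 42)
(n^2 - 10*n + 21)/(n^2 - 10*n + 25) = (n^2 - 10*n + 21)/(n^2 - 10*n + 25)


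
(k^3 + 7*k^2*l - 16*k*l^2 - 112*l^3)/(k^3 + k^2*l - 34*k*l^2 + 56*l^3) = (k + 4*l)/(k - 2*l)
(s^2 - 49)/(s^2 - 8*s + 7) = (s + 7)/(s - 1)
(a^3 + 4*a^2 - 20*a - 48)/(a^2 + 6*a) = a - 2 - 8/a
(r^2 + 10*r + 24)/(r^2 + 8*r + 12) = (r + 4)/(r + 2)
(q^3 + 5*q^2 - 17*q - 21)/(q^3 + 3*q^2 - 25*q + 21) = (q + 1)/(q - 1)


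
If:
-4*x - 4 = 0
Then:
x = -1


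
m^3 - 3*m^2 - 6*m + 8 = (m - 4)*(m - 1)*(m + 2)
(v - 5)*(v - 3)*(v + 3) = v^3 - 5*v^2 - 9*v + 45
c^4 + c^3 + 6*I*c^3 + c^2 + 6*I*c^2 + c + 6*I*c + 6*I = (c + 1)*(c - I)*(c + I)*(c + 6*I)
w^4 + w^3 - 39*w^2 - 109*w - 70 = (w - 7)*(w + 1)*(w + 2)*(w + 5)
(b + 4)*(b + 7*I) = b^2 + 4*b + 7*I*b + 28*I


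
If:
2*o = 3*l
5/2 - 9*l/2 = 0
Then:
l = 5/9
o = 5/6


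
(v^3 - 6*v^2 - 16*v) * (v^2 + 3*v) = v^5 - 3*v^4 - 34*v^3 - 48*v^2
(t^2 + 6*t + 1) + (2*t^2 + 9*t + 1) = 3*t^2 + 15*t + 2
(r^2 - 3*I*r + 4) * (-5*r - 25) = -5*r^3 - 25*r^2 + 15*I*r^2 - 20*r + 75*I*r - 100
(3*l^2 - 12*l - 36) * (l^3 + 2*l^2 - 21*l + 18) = 3*l^5 - 6*l^4 - 123*l^3 + 234*l^2 + 540*l - 648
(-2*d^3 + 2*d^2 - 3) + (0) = -2*d^3 + 2*d^2 - 3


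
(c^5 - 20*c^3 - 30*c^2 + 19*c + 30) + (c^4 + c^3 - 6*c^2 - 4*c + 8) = c^5 + c^4 - 19*c^3 - 36*c^2 + 15*c + 38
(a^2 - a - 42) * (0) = 0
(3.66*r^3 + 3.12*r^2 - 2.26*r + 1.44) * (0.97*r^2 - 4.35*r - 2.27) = 3.5502*r^5 - 12.8946*r^4 - 24.0724*r^3 + 4.1454*r^2 - 1.1338*r - 3.2688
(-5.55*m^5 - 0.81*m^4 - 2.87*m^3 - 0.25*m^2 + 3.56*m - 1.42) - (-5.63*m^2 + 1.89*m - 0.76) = -5.55*m^5 - 0.81*m^4 - 2.87*m^3 + 5.38*m^2 + 1.67*m - 0.66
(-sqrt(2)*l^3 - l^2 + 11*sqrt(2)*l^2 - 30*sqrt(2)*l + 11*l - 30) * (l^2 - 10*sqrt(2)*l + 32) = -sqrt(2)*l^5 + 11*sqrt(2)*l^4 + 19*l^4 - 209*l^3 - 52*sqrt(2)*l^3 + 242*sqrt(2)*l^2 + 538*l^2 - 660*sqrt(2)*l + 352*l - 960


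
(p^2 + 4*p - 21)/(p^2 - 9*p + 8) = (p^2 + 4*p - 21)/(p^2 - 9*p + 8)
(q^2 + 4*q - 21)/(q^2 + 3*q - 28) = (q - 3)/(q - 4)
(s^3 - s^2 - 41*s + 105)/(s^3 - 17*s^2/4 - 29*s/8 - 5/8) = 8*(s^2 + 4*s - 21)/(8*s^2 + 6*s + 1)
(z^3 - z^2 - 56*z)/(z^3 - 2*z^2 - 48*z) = (z + 7)/(z + 6)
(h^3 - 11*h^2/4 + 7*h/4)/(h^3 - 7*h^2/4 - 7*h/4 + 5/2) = h*(4*h - 7)/(4*h^2 - 3*h - 10)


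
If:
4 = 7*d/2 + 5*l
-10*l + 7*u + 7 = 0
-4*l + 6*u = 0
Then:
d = -41/56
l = 21/16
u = 7/8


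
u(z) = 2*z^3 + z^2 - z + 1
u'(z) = 6*z^2 + 2*z - 1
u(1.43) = 7.46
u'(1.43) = 14.13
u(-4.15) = -120.57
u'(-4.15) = 94.04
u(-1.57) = -2.70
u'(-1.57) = 10.65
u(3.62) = 105.36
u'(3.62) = 84.87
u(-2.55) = -23.11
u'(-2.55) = 32.92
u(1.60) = 10.15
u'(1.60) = 17.56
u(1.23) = 5.00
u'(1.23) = 10.54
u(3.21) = 74.25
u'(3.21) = 67.24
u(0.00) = 1.00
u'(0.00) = -1.00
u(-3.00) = -41.00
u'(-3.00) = 47.00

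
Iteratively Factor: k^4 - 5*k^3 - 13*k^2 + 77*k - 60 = (k + 4)*(k^3 - 9*k^2 + 23*k - 15) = (k - 1)*(k + 4)*(k^2 - 8*k + 15) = (k - 5)*(k - 1)*(k + 4)*(k - 3)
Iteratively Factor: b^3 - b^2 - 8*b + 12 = (b - 2)*(b^2 + b - 6) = (b - 2)^2*(b + 3)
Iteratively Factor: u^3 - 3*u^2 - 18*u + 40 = (u + 4)*(u^2 - 7*u + 10) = (u - 2)*(u + 4)*(u - 5)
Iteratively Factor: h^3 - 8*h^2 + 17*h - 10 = (h - 1)*(h^2 - 7*h + 10) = (h - 2)*(h - 1)*(h - 5)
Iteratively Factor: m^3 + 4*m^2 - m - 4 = (m + 1)*(m^2 + 3*m - 4) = (m - 1)*(m + 1)*(m + 4)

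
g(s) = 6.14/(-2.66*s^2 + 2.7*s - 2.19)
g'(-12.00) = -0.00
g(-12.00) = -0.01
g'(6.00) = 0.03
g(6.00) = -0.08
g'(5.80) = 0.03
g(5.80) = -0.08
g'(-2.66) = -0.13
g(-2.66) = -0.22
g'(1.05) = 3.39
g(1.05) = -2.68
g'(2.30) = 0.58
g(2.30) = -0.61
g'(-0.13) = -3.11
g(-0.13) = -2.37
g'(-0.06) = -3.32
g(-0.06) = -2.60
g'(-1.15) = -0.70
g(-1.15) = -0.70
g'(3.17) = 0.21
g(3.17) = -0.30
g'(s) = 6.14*(5.32*s - 2.7)/(-2.66*s^2 + 2.7*s - 2.19)^2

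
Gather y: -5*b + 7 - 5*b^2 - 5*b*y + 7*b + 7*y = -5*b^2 + 2*b + y*(7 - 5*b) + 7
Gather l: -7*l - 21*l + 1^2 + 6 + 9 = 16 - 28*l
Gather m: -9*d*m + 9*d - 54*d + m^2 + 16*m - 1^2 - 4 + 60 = -45*d + m^2 + m*(16 - 9*d) + 55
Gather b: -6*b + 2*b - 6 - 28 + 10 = -4*b - 24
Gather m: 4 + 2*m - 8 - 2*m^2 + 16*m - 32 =-2*m^2 + 18*m - 36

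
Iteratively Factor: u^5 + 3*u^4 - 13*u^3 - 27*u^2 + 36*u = (u + 3)*(u^4 - 13*u^2 + 12*u) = (u - 1)*(u + 3)*(u^3 + u^2 - 12*u) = (u - 1)*(u + 3)*(u + 4)*(u^2 - 3*u) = u*(u - 1)*(u + 3)*(u + 4)*(u - 3)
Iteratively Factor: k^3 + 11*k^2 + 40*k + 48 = (k + 4)*(k^2 + 7*k + 12) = (k + 3)*(k + 4)*(k + 4)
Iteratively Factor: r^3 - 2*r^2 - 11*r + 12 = (r - 1)*(r^2 - r - 12) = (r - 4)*(r - 1)*(r + 3)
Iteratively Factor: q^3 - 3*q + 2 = (q - 1)*(q^2 + q - 2) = (q - 1)*(q + 2)*(q - 1)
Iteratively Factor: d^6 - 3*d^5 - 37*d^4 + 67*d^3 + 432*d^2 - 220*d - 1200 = (d - 5)*(d^5 + 2*d^4 - 27*d^3 - 68*d^2 + 92*d + 240) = (d - 5)*(d + 4)*(d^4 - 2*d^3 - 19*d^2 + 8*d + 60) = (d - 5)*(d - 2)*(d + 4)*(d^3 - 19*d - 30) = (d - 5)*(d - 2)*(d + 2)*(d + 4)*(d^2 - 2*d - 15) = (d - 5)*(d - 2)*(d + 2)*(d + 3)*(d + 4)*(d - 5)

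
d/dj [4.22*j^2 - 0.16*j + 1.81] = 8.44*j - 0.16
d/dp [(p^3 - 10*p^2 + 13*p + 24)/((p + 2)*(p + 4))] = (p^4 + 12*p^3 - 49*p^2 - 208*p - 40)/(p^4 + 12*p^3 + 52*p^2 + 96*p + 64)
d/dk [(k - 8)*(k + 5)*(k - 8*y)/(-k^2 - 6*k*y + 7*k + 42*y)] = ((k - 8)*(k + 5)*(k - 8*y)*(2*k + 6*y - 7) - ((k - 8)*(k + 5) + (k - 8)*(k - 8*y) + (k + 5)*(k - 8*y))*(k^2 + 6*k*y - 7*k - 42*y))/(k^2 + 6*k*y - 7*k - 42*y)^2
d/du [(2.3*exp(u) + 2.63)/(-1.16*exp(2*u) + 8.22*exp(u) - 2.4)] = (2.668*exp(2*u) + 6.1016*exp(u) - 27.1386)*exp(u)/(1.3456*exp(4*u) - 19.0704*exp(3*u) + 73.1364*exp(2*u) - 39.456*exp(u) + 5.76)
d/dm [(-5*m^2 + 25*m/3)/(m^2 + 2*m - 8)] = 5*(-11*m^2 + 48*m - 40)/(3*(m^4 + 4*m^3 - 12*m^2 - 32*m + 64))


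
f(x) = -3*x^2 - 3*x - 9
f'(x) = -6*x - 3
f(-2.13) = -16.22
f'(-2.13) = 9.78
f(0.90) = -14.13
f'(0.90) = -8.40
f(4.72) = -90.00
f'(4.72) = -31.32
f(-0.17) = -8.58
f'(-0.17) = -1.98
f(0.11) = -9.37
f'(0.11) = -3.66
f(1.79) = -23.98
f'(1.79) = -13.74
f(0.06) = -9.19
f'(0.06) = -3.36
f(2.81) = -41.12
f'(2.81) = -19.86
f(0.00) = -9.00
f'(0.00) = -3.00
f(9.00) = -279.00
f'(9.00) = -57.00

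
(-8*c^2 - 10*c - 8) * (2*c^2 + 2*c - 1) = -16*c^4 - 36*c^3 - 28*c^2 - 6*c + 8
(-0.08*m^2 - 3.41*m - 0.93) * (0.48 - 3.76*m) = 0.3008*m^3 + 12.7832*m^2 + 1.86*m - 0.4464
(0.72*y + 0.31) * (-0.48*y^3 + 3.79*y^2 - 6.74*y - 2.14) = -0.3456*y^4 + 2.58*y^3 - 3.6779*y^2 - 3.6302*y - 0.6634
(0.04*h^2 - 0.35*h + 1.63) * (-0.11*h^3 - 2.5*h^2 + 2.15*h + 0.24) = -0.0044*h^5 - 0.0615*h^4 + 0.7817*h^3 - 4.8179*h^2 + 3.4205*h + 0.3912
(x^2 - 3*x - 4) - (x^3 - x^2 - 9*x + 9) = -x^3 + 2*x^2 + 6*x - 13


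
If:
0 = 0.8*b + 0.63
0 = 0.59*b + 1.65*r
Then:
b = -0.79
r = 0.28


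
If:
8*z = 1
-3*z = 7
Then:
No Solution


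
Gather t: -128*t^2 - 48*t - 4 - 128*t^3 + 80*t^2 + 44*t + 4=-128*t^3 - 48*t^2 - 4*t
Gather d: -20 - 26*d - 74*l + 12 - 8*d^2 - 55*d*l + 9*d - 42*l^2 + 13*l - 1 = -8*d^2 + d*(-55*l - 17) - 42*l^2 - 61*l - 9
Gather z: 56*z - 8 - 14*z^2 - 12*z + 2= -14*z^2 + 44*z - 6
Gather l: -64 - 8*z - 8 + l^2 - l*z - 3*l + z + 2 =l^2 + l*(-z - 3) - 7*z - 70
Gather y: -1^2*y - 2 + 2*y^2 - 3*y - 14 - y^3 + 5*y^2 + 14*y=-y^3 + 7*y^2 + 10*y - 16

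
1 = 1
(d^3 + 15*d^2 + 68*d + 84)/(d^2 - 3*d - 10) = (d^2 + 13*d + 42)/(d - 5)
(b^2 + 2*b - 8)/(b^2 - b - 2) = (b + 4)/(b + 1)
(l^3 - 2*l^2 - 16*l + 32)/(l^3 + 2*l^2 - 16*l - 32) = (l - 2)/(l + 2)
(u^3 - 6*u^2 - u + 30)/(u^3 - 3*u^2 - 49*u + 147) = (u^2 - 3*u - 10)/(u^2 - 49)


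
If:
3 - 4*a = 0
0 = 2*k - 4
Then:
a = 3/4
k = 2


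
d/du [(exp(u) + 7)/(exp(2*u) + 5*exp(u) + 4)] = (-(exp(u) + 7)*(2*exp(u) + 5) + exp(2*u) + 5*exp(u) + 4)*exp(u)/(exp(2*u) + 5*exp(u) + 4)^2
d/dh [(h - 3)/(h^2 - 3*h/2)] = 2*(-2*h^2 + 12*h - 9)/(h^2*(4*h^2 - 12*h + 9))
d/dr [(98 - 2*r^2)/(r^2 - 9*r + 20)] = 6*(3*r^2 - 46*r + 147)/(r^4 - 18*r^3 + 121*r^2 - 360*r + 400)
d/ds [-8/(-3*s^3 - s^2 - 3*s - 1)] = 8*(-9*s^2 - 2*s - 3)/(3*s^3 + s^2 + 3*s + 1)^2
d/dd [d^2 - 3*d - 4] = 2*d - 3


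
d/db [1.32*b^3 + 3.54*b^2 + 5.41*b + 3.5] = 3.96*b^2 + 7.08*b + 5.41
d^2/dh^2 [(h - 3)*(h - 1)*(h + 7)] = 6*h + 6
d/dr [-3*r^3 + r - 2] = 1 - 9*r^2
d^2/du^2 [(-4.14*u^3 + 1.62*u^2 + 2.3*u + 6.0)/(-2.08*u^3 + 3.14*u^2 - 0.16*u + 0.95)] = (5.6843418860808e-14*u^7 + 40.0608000000001*u^6 - 67.9710720000001*u^5 - 119.967744*u^4 + 512.241192*u^3 - 396.24492*u^2 + 10.5339*u + 31.8655)/(8.998912*u^9 - 40.754688*u^8 + 63.600576*u^7 - 49.559336*u^6 + 42.120192*u^5 - 30.237972*u^4 + 8.499376*u^3 - 8.57451*u^2 + 0.4332*u - 0.857375)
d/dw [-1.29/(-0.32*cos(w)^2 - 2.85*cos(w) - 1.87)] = (0.8256*cos(w) + 3.6765)*sin(w)/(0.32*cos(w)^2 + 2.85*cos(w) + 1.87)^2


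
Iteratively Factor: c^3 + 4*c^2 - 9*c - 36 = (c + 3)*(c^2 + c - 12) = (c - 3)*(c + 3)*(c + 4)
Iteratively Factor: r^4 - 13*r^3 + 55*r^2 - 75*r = (r - 5)*(r^3 - 8*r^2 + 15*r) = (r - 5)*(r - 3)*(r^2 - 5*r) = (r - 5)^2*(r - 3)*(r)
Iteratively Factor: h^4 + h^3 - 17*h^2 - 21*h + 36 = (h + 3)*(h^3 - 2*h^2 - 11*h + 12) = (h - 1)*(h + 3)*(h^2 - h - 12) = (h - 1)*(h + 3)^2*(h - 4)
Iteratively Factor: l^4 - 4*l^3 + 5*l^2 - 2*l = (l)*(l^3 - 4*l^2 + 5*l - 2) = l*(l - 1)*(l^2 - 3*l + 2) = l*(l - 1)^2*(l - 2)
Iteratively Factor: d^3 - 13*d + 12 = (d - 3)*(d^2 + 3*d - 4) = (d - 3)*(d + 4)*(d - 1)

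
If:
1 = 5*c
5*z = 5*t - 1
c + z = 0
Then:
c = 1/5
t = 0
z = -1/5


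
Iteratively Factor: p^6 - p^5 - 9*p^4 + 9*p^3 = (p - 3)*(p^5 + 2*p^4 - 3*p^3) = p*(p - 3)*(p^4 + 2*p^3 - 3*p^2) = p^2*(p - 3)*(p^3 + 2*p^2 - 3*p) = p^2*(p - 3)*(p + 3)*(p^2 - p) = p^2*(p - 3)*(p - 1)*(p + 3)*(p)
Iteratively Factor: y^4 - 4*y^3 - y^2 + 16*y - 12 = (y + 2)*(y^3 - 6*y^2 + 11*y - 6) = (y - 2)*(y + 2)*(y^2 - 4*y + 3) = (y - 2)*(y - 1)*(y + 2)*(y - 3)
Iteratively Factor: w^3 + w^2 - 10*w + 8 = (w - 1)*(w^2 + 2*w - 8) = (w - 2)*(w - 1)*(w + 4)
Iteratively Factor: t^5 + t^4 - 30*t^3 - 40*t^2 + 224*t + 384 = (t + 3)*(t^4 - 2*t^3 - 24*t^2 + 32*t + 128) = (t + 3)*(t + 4)*(t^3 - 6*t^2 + 32) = (t - 4)*(t + 3)*(t + 4)*(t^2 - 2*t - 8) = (t - 4)*(t + 2)*(t + 3)*(t + 4)*(t - 4)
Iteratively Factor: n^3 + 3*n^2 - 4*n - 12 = (n + 2)*(n^2 + n - 6) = (n - 2)*(n + 2)*(n + 3)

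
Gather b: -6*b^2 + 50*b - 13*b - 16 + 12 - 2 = -6*b^2 + 37*b - 6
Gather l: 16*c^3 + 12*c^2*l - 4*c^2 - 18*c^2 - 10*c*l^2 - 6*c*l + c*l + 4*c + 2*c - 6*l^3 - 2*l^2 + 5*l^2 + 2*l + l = 16*c^3 - 22*c^2 + 6*c - 6*l^3 + l^2*(3 - 10*c) + l*(12*c^2 - 5*c + 3)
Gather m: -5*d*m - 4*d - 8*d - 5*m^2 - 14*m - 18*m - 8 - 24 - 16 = -12*d - 5*m^2 + m*(-5*d - 32) - 48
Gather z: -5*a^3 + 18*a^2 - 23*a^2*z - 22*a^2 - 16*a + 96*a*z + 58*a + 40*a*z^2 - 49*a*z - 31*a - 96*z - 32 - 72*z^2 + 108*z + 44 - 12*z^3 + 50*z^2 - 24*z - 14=-5*a^3 - 4*a^2 + 11*a - 12*z^3 + z^2*(40*a - 22) + z*(-23*a^2 + 47*a - 12) - 2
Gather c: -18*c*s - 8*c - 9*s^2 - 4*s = c*(-18*s - 8) - 9*s^2 - 4*s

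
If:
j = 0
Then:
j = 0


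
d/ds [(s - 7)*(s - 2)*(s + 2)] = 3*s^2 - 14*s - 4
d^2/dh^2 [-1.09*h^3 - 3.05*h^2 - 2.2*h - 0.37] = -6.54*h - 6.1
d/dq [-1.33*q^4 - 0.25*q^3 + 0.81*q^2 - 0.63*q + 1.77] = -5.32*q^3 - 0.75*q^2 + 1.62*q - 0.63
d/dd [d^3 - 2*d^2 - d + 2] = 3*d^2 - 4*d - 1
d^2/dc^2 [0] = 0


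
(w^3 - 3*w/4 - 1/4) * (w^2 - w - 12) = w^5 - w^4 - 51*w^3/4 + w^2/2 + 37*w/4 + 3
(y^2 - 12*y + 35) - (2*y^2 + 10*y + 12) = -y^2 - 22*y + 23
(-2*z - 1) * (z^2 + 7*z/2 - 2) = -2*z^3 - 8*z^2 + z/2 + 2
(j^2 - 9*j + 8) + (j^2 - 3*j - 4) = 2*j^2 - 12*j + 4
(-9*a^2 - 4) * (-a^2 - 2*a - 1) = 9*a^4 + 18*a^3 + 13*a^2 + 8*a + 4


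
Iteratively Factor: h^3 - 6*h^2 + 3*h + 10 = (h + 1)*(h^2 - 7*h + 10) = (h - 5)*(h + 1)*(h - 2)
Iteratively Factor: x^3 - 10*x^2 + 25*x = (x)*(x^2 - 10*x + 25) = x*(x - 5)*(x - 5)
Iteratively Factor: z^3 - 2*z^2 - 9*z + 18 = (z + 3)*(z^2 - 5*z + 6) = (z - 2)*(z + 3)*(z - 3)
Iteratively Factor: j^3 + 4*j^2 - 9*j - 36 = (j - 3)*(j^2 + 7*j + 12) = (j - 3)*(j + 4)*(j + 3)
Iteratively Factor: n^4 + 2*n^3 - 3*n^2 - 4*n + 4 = (n - 1)*(n^3 + 3*n^2 - 4) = (n - 1)*(n + 2)*(n^2 + n - 2) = (n - 1)*(n + 2)^2*(n - 1)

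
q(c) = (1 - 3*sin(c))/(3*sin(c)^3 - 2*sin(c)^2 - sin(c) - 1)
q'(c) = (1 - 3*sin(c))*(-9*sin(c)^2*cos(c) + 4*sin(c)*cos(c) + cos(c))/(3*sin(c)^3 - 2*sin(c)^2 - sin(c) - 1)^2 - 3*cos(c)/(3*sin(c)^3 - 2*sin(c)^2 - sin(c) - 1)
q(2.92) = -0.27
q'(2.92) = -2.57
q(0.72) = 0.59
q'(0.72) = 1.42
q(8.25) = 1.39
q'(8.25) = -2.17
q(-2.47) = -1.53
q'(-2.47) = 1.92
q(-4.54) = 1.85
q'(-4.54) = -1.62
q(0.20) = -0.32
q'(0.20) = 2.71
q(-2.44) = -1.47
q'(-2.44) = 1.86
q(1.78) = 1.78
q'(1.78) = -1.84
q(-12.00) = 0.37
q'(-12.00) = 1.43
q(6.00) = -1.95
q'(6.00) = 1.43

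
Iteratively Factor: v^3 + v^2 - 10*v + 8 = (v - 2)*(v^2 + 3*v - 4) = (v - 2)*(v - 1)*(v + 4)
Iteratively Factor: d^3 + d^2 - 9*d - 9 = (d + 1)*(d^2 - 9) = (d - 3)*(d + 1)*(d + 3)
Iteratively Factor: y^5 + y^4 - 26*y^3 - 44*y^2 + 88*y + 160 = (y + 2)*(y^4 - y^3 - 24*y^2 + 4*y + 80) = (y + 2)^2*(y^3 - 3*y^2 - 18*y + 40) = (y - 2)*(y + 2)^2*(y^2 - y - 20) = (y - 5)*(y - 2)*(y + 2)^2*(y + 4)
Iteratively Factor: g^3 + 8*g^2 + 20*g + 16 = (g + 2)*(g^2 + 6*g + 8) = (g + 2)^2*(g + 4)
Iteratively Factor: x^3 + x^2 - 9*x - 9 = (x + 3)*(x^2 - 2*x - 3) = (x + 1)*(x + 3)*(x - 3)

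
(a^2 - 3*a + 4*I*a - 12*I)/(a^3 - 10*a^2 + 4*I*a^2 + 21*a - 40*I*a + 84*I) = 1/(a - 7)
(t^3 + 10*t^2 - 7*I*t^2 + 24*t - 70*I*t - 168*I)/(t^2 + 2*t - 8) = (t^2 + t*(6 - 7*I) - 42*I)/(t - 2)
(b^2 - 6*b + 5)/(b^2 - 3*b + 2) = (b - 5)/(b - 2)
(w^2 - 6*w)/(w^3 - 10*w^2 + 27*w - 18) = w/(w^2 - 4*w + 3)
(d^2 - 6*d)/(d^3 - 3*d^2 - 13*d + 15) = d*(d - 6)/(d^3 - 3*d^2 - 13*d + 15)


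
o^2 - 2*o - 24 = (o - 6)*(o + 4)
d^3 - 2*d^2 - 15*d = d*(d - 5)*(d + 3)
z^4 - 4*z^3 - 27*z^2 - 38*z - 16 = (z - 8)*(z + 1)^2*(z + 2)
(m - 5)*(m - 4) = m^2 - 9*m + 20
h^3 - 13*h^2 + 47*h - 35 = (h - 7)*(h - 5)*(h - 1)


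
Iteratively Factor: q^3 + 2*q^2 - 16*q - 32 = (q + 4)*(q^2 - 2*q - 8) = (q - 4)*(q + 4)*(q + 2)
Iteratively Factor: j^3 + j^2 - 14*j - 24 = (j + 3)*(j^2 - 2*j - 8) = (j - 4)*(j + 3)*(j + 2)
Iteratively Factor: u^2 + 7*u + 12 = (u + 3)*(u + 4)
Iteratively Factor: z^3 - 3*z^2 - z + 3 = (z + 1)*(z^2 - 4*z + 3) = (z - 1)*(z + 1)*(z - 3)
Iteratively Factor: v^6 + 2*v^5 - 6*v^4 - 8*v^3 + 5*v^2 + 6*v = (v)*(v^5 + 2*v^4 - 6*v^3 - 8*v^2 + 5*v + 6) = v*(v - 2)*(v^4 + 4*v^3 + 2*v^2 - 4*v - 3) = v*(v - 2)*(v + 1)*(v^3 + 3*v^2 - v - 3) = v*(v - 2)*(v + 1)*(v + 3)*(v^2 - 1) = v*(v - 2)*(v - 1)*(v + 1)*(v + 3)*(v + 1)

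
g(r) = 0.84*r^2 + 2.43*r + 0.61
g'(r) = 1.68*r + 2.43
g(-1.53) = -1.14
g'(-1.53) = -0.14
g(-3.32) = 1.80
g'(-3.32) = -3.15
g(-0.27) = 0.02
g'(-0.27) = 1.98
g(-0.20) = 0.16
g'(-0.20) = 2.09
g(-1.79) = -1.05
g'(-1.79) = -0.58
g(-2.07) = -0.82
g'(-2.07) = -1.05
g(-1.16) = -1.08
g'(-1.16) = 0.48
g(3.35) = 18.18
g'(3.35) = 8.06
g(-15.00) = 153.16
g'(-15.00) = -22.77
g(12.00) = 150.73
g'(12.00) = 22.59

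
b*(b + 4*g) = b^2 + 4*b*g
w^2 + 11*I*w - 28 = (w + 4*I)*(w + 7*I)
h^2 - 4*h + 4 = (h - 2)^2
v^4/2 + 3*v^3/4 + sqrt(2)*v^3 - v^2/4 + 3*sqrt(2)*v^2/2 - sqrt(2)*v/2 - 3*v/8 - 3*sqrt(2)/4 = (v/2 + sqrt(2))*(v + 3/2)*(v - sqrt(2)/2)*(v + sqrt(2)/2)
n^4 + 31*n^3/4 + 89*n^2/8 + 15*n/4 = n*(n + 1/2)*(n + 5/4)*(n + 6)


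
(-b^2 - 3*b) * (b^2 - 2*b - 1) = -b^4 - b^3 + 7*b^2 + 3*b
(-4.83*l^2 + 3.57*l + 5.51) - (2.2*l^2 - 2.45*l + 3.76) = -7.03*l^2 + 6.02*l + 1.75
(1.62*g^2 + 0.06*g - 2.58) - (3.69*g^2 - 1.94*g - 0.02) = -2.07*g^2 + 2.0*g - 2.56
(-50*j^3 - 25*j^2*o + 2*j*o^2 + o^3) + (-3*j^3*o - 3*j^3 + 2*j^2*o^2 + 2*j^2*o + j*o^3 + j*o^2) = -3*j^3*o - 53*j^3 + 2*j^2*o^2 - 23*j^2*o + j*o^3 + 3*j*o^2 + o^3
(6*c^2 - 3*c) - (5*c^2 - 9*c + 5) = c^2 + 6*c - 5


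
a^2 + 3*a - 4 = (a - 1)*(a + 4)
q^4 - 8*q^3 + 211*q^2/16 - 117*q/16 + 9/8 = (q - 6)*(q - 1)*(q - 3/4)*(q - 1/4)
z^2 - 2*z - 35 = (z - 7)*(z + 5)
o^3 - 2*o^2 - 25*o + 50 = (o - 5)*(o - 2)*(o + 5)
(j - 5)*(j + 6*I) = j^2 - 5*j + 6*I*j - 30*I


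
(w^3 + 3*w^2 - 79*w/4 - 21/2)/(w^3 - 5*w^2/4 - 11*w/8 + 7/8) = 2*(4*w^3 + 12*w^2 - 79*w - 42)/(8*w^3 - 10*w^2 - 11*w + 7)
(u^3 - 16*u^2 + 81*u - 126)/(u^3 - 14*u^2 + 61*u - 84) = (u - 6)/(u - 4)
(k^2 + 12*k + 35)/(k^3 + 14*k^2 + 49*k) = (k + 5)/(k*(k + 7))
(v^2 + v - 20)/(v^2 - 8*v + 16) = (v + 5)/(v - 4)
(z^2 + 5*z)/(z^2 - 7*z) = (z + 5)/(z - 7)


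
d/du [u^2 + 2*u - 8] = 2*u + 2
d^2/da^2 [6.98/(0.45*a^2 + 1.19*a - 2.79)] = (-2.8269*a^2 - 7.47558*a + 6.98*(0.9*a + 1.19)*(1.8*a + 2.38) + 17.52678)/(0.45*a^2 + 1.19*a - 2.79)^3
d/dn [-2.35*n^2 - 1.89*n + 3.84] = -4.7*n - 1.89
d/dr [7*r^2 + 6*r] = 14*r + 6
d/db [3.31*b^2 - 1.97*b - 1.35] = 6.62*b - 1.97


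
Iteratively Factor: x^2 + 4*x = (x + 4)*(x)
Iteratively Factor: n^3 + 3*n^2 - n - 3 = (n + 1)*(n^2 + 2*n - 3) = (n - 1)*(n + 1)*(n + 3)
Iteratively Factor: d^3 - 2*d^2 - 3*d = (d)*(d^2 - 2*d - 3) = d*(d - 3)*(d + 1)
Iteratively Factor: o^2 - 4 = (o + 2)*(o - 2)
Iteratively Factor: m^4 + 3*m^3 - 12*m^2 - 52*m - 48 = (m - 4)*(m^3 + 7*m^2 + 16*m + 12) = (m - 4)*(m + 3)*(m^2 + 4*m + 4) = (m - 4)*(m + 2)*(m + 3)*(m + 2)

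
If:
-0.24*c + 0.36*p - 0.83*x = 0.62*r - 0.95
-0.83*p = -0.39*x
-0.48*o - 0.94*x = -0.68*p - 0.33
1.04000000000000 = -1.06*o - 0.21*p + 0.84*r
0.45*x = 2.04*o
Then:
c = -0.96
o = 0.10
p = 0.21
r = 1.42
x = 0.45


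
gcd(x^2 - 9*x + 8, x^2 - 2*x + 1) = x - 1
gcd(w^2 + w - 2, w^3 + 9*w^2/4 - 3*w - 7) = w + 2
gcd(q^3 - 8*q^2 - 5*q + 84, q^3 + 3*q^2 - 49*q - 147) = q^2 - 4*q - 21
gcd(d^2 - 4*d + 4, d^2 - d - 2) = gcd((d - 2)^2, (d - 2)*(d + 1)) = d - 2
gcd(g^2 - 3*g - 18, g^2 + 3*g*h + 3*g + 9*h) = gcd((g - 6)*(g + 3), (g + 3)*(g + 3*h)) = g + 3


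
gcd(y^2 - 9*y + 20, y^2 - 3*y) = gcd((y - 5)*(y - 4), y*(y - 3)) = 1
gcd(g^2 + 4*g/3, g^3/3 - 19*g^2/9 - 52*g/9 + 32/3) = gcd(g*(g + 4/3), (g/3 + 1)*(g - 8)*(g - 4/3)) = 1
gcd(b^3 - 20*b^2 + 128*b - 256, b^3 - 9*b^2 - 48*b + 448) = b^2 - 16*b + 64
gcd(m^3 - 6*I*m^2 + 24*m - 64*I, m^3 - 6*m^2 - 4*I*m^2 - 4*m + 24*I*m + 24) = m - 2*I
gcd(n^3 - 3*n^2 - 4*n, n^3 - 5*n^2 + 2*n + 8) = n^2 - 3*n - 4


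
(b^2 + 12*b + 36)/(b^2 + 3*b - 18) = (b + 6)/(b - 3)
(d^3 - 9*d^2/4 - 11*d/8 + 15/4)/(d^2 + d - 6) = (d^2 - d/4 - 15/8)/(d + 3)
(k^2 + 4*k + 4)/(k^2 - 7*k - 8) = (k^2 + 4*k + 4)/(k^2 - 7*k - 8)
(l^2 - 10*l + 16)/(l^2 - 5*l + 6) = (l - 8)/(l - 3)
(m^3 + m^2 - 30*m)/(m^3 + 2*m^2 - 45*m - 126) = m*(m - 5)/(m^2 - 4*m - 21)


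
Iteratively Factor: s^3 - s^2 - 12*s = (s + 3)*(s^2 - 4*s) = s*(s + 3)*(s - 4)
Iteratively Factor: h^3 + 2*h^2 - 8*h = (h)*(h^2 + 2*h - 8) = h*(h + 4)*(h - 2)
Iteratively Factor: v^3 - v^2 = (v)*(v^2 - v) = v^2*(v - 1)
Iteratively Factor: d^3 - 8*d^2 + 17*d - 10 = (d - 1)*(d^2 - 7*d + 10) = (d - 2)*(d - 1)*(d - 5)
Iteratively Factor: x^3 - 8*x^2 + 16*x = (x - 4)*(x^2 - 4*x) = x*(x - 4)*(x - 4)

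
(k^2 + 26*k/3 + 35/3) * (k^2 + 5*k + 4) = k^4 + 41*k^3/3 + 59*k^2 + 93*k + 140/3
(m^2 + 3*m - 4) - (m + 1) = m^2 + 2*m - 5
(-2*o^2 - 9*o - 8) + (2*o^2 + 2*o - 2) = -7*o - 10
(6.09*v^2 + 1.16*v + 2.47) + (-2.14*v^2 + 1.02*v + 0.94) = 3.95*v^2 + 2.18*v + 3.41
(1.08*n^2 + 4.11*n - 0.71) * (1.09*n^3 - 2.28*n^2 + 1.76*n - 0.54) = 1.1772*n^5 + 2.0175*n^4 - 8.2439*n^3 + 8.2692*n^2 - 3.469*n + 0.3834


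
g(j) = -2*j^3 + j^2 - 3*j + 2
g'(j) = -6*j^2 + 2*j - 3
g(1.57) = -7.98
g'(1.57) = -14.65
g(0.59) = 0.17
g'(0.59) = -3.91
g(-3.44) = 105.57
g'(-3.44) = -80.88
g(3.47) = -79.93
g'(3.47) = -68.31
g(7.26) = -732.39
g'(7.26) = -304.73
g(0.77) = -0.63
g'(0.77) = -5.02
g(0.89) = -1.29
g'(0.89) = -5.97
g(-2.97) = 72.13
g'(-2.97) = -61.87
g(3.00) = -52.00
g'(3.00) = -51.00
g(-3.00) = 74.00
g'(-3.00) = -63.00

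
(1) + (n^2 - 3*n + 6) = n^2 - 3*n + 7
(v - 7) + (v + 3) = 2*v - 4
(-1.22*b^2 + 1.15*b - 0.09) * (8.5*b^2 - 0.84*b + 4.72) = -10.37*b^4 + 10.7998*b^3 - 7.4894*b^2 + 5.5036*b - 0.4248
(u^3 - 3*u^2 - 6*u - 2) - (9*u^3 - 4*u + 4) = -8*u^3 - 3*u^2 - 2*u - 6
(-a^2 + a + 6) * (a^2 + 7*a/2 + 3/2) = -a^4 - 5*a^3/2 + 8*a^2 + 45*a/2 + 9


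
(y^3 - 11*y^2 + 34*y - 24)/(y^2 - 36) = (y^2 - 5*y + 4)/(y + 6)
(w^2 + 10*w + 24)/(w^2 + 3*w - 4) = (w + 6)/(w - 1)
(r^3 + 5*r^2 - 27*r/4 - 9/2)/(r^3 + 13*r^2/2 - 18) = (r + 1/2)/(r + 2)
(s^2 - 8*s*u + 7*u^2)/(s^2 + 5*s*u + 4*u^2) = (s^2 - 8*s*u + 7*u^2)/(s^2 + 5*s*u + 4*u^2)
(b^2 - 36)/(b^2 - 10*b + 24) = (b + 6)/(b - 4)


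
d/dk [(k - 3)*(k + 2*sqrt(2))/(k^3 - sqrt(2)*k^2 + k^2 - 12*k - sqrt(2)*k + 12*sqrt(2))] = (-k^2 - 4*sqrt(2)*k - 12*sqrt(2) + 4)/(k^4 - 2*sqrt(2)*k^3 + 8*k^3 - 16*sqrt(2)*k^2 + 18*k^2 - 32*sqrt(2)*k + 16*k + 32)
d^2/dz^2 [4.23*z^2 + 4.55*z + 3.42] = 8.46000000000000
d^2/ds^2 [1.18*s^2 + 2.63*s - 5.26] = 2.36000000000000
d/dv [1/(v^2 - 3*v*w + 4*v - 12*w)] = (-2*v + 3*w - 4)/(v^2 - 3*v*w + 4*v - 12*w)^2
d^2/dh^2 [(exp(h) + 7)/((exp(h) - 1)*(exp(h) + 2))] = (exp(4*h) + 27*exp(3*h) + 33*exp(2*h) + 65*exp(h) + 18)*exp(h)/(exp(6*h) + 3*exp(5*h) - 3*exp(4*h) - 11*exp(3*h) + 6*exp(2*h) + 12*exp(h) - 8)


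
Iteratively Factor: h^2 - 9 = (h - 3)*(h + 3)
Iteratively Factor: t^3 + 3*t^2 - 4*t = (t)*(t^2 + 3*t - 4) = t*(t + 4)*(t - 1)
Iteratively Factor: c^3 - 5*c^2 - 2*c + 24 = (c - 3)*(c^2 - 2*c - 8) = (c - 4)*(c - 3)*(c + 2)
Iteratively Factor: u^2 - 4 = (u - 2)*(u + 2)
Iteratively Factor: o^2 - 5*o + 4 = (o - 4)*(o - 1)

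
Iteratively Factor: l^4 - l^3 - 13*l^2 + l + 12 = (l - 4)*(l^3 + 3*l^2 - l - 3) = (l - 4)*(l - 1)*(l^2 + 4*l + 3) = (l - 4)*(l - 1)*(l + 1)*(l + 3)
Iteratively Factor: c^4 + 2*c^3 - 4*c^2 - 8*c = (c + 2)*(c^3 - 4*c) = (c + 2)^2*(c^2 - 2*c) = (c - 2)*(c + 2)^2*(c)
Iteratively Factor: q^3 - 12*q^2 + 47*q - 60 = (q - 5)*(q^2 - 7*q + 12) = (q - 5)*(q - 3)*(q - 4)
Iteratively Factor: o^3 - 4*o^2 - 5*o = (o)*(o^2 - 4*o - 5) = o*(o + 1)*(o - 5)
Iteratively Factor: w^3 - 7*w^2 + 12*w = (w - 4)*(w^2 - 3*w) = w*(w - 4)*(w - 3)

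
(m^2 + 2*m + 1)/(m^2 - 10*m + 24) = (m^2 + 2*m + 1)/(m^2 - 10*m + 24)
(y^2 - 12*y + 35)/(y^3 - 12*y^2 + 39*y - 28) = (y - 5)/(y^2 - 5*y + 4)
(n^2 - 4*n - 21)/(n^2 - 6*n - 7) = (n + 3)/(n + 1)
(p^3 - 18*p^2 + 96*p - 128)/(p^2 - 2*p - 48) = (p^2 - 10*p + 16)/(p + 6)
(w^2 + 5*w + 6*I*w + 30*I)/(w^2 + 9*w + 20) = (w + 6*I)/(w + 4)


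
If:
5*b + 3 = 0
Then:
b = -3/5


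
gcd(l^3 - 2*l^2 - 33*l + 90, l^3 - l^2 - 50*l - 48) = l + 6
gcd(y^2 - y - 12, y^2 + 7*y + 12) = y + 3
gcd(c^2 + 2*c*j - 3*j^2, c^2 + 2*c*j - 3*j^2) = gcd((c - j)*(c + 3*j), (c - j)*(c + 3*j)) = c^2 + 2*c*j - 3*j^2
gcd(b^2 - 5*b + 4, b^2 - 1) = b - 1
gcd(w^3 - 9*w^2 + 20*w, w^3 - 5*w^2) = w^2 - 5*w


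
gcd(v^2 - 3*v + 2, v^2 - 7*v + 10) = v - 2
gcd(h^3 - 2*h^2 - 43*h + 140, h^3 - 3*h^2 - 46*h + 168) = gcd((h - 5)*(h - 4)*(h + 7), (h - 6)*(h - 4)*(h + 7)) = h^2 + 3*h - 28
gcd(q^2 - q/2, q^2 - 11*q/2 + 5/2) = q - 1/2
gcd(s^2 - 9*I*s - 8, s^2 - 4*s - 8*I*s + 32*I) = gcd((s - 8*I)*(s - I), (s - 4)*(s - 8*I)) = s - 8*I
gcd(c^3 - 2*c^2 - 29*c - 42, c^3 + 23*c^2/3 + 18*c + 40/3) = c + 2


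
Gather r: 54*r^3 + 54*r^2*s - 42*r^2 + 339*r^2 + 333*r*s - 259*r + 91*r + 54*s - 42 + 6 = 54*r^3 + r^2*(54*s + 297) + r*(333*s - 168) + 54*s - 36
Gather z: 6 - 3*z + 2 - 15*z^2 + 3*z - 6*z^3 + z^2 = -6*z^3 - 14*z^2 + 8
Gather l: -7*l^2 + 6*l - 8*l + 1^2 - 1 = -7*l^2 - 2*l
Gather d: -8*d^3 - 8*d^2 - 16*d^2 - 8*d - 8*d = -8*d^3 - 24*d^2 - 16*d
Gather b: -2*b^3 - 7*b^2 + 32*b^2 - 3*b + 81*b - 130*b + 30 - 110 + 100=-2*b^3 + 25*b^2 - 52*b + 20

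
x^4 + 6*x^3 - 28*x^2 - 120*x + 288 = (x - 4)*(x - 2)*(x + 6)^2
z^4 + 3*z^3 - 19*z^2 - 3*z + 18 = (z - 3)*(z - 1)*(z + 1)*(z + 6)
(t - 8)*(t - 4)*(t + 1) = t^3 - 11*t^2 + 20*t + 32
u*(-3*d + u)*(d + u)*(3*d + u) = -9*d^3*u - 9*d^2*u^2 + d*u^3 + u^4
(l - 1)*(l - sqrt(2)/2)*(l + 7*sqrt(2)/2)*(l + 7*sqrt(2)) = l^4 - l^3 + 10*sqrt(2)*l^3 - 10*sqrt(2)*l^2 + 77*l^2/2 - 77*l/2 - 49*sqrt(2)*l/2 + 49*sqrt(2)/2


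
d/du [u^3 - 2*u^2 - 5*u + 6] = 3*u^2 - 4*u - 5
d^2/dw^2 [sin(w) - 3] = -sin(w)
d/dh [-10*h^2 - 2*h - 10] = -20*h - 2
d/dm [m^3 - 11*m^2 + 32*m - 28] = 3*m^2 - 22*m + 32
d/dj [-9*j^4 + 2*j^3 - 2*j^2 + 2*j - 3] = -36*j^3 + 6*j^2 - 4*j + 2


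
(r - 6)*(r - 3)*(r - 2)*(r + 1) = r^4 - 10*r^3 + 25*r^2 - 36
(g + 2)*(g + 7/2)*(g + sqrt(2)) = g^3 + sqrt(2)*g^2 + 11*g^2/2 + 7*g + 11*sqrt(2)*g/2 + 7*sqrt(2)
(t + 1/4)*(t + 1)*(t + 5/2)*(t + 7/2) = t^4 + 29*t^3/4 + 33*t^2/2 + 199*t/16 + 35/16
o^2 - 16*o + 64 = (o - 8)^2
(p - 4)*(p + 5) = p^2 + p - 20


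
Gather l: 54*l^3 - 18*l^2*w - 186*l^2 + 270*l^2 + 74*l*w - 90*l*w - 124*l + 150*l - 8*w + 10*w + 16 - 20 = 54*l^3 + l^2*(84 - 18*w) + l*(26 - 16*w) + 2*w - 4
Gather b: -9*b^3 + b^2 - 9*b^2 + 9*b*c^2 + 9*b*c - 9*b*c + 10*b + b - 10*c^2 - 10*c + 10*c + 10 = -9*b^3 - 8*b^2 + b*(9*c^2 + 11) - 10*c^2 + 10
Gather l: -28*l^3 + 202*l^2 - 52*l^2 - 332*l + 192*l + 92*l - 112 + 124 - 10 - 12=-28*l^3 + 150*l^2 - 48*l - 10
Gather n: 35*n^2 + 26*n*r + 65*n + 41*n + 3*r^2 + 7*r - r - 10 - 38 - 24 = 35*n^2 + n*(26*r + 106) + 3*r^2 + 6*r - 72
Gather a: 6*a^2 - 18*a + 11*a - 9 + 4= 6*a^2 - 7*a - 5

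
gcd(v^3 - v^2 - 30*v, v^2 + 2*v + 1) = 1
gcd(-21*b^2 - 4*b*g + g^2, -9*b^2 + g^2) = 3*b + g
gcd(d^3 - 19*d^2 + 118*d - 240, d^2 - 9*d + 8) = d - 8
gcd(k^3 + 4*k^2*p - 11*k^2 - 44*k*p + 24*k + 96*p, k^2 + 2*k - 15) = k - 3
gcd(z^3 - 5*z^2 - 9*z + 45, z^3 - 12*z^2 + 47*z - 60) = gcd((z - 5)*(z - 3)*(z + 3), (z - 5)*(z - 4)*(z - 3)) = z^2 - 8*z + 15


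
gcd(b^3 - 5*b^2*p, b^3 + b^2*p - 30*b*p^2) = -b^2 + 5*b*p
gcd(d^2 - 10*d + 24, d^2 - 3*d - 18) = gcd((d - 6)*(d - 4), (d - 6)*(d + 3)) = d - 6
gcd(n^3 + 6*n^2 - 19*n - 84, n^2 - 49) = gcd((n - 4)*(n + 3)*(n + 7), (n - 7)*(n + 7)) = n + 7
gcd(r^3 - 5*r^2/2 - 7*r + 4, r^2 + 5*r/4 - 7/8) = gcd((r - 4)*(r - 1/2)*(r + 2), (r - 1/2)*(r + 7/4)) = r - 1/2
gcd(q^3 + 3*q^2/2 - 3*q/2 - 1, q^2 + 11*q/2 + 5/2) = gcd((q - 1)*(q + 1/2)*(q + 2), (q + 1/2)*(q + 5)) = q + 1/2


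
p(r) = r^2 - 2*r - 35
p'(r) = 2*r - 2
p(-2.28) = -25.24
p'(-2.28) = -6.56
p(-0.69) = -33.14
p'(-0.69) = -3.38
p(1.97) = -35.06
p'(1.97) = 1.94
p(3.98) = -27.12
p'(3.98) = 5.96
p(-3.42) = -16.46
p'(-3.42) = -8.84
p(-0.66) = -33.24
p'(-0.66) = -3.32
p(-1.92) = -27.47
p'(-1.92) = -5.84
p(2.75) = -32.94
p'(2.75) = 3.50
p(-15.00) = 220.00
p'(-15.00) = -32.00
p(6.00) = -11.00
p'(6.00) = 10.00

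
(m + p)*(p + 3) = m*p + 3*m + p^2 + 3*p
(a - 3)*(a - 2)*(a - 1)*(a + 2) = a^4 - 4*a^3 - a^2 + 16*a - 12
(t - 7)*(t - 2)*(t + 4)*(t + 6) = t^4 + t^3 - 52*t^2 - 76*t + 336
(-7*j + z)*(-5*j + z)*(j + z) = 35*j^3 + 23*j^2*z - 11*j*z^2 + z^3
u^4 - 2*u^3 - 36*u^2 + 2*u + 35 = (u - 7)*(u - 1)*(u + 1)*(u + 5)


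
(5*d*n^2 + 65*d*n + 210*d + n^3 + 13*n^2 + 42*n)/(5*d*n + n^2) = n + 13 + 42/n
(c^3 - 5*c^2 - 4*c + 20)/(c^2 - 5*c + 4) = (c^3 - 5*c^2 - 4*c + 20)/(c^2 - 5*c + 4)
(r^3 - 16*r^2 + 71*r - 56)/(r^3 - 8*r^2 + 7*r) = (r - 8)/r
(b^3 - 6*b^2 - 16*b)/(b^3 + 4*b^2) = (b^2 - 6*b - 16)/(b*(b + 4))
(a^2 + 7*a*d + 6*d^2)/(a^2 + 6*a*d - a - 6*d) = (a + d)/(a - 1)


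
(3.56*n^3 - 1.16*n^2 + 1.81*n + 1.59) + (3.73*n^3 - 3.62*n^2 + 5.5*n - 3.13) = 7.29*n^3 - 4.78*n^2 + 7.31*n - 1.54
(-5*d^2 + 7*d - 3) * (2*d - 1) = -10*d^3 + 19*d^2 - 13*d + 3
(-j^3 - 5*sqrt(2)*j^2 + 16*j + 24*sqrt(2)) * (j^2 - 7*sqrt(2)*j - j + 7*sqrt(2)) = -j^5 + j^4 + 2*sqrt(2)*j^4 - 2*sqrt(2)*j^3 + 86*j^3 - 88*sqrt(2)*j^2 - 86*j^2 - 336*j + 88*sqrt(2)*j + 336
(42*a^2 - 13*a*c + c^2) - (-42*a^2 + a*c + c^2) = 84*a^2 - 14*a*c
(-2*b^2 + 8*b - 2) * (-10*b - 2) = 20*b^3 - 76*b^2 + 4*b + 4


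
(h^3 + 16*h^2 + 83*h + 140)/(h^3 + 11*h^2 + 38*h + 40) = (h + 7)/(h + 2)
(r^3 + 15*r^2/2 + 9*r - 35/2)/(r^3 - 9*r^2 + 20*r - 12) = (2*r^2 + 17*r + 35)/(2*(r^2 - 8*r + 12))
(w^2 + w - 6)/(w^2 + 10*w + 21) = (w - 2)/(w + 7)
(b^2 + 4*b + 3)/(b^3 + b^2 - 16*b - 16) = (b + 3)/(b^2 - 16)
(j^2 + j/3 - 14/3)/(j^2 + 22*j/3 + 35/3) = (j - 2)/(j + 5)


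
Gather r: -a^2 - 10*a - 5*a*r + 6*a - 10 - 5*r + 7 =-a^2 - 4*a + r*(-5*a - 5) - 3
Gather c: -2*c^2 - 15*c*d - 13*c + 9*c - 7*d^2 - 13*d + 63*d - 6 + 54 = -2*c^2 + c*(-15*d - 4) - 7*d^2 + 50*d + 48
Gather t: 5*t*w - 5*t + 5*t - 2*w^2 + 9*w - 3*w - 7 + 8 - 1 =5*t*w - 2*w^2 + 6*w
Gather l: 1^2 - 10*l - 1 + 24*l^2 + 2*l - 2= 24*l^2 - 8*l - 2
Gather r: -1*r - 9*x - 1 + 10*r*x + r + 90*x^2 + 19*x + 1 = 10*r*x + 90*x^2 + 10*x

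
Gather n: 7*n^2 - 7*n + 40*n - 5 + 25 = 7*n^2 + 33*n + 20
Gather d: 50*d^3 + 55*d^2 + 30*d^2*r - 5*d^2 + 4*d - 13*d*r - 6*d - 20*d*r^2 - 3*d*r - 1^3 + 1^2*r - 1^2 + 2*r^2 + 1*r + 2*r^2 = 50*d^3 + d^2*(30*r + 50) + d*(-20*r^2 - 16*r - 2) + 4*r^2 + 2*r - 2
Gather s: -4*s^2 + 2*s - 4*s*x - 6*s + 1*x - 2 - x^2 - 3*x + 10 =-4*s^2 + s*(-4*x - 4) - x^2 - 2*x + 8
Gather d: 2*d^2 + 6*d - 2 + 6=2*d^2 + 6*d + 4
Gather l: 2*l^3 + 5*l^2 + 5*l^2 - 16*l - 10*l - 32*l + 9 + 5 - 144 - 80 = 2*l^3 + 10*l^2 - 58*l - 210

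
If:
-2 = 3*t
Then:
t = -2/3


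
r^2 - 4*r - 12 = (r - 6)*(r + 2)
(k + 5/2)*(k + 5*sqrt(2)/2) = k^2 + 5*k/2 + 5*sqrt(2)*k/2 + 25*sqrt(2)/4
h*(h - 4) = h^2 - 4*h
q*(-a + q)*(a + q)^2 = -a^3*q - a^2*q^2 + a*q^3 + q^4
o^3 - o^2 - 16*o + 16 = (o - 4)*(o - 1)*(o + 4)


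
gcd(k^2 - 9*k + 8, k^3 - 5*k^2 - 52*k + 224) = k - 8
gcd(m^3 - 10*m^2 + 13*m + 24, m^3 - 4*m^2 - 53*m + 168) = m^2 - 11*m + 24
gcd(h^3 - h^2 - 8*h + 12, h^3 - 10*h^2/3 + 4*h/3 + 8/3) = h^2 - 4*h + 4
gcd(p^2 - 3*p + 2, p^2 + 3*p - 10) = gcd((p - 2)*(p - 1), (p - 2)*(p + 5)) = p - 2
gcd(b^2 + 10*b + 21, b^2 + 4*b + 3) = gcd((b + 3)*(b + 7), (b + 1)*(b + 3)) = b + 3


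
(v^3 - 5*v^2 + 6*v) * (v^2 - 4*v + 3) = v^5 - 9*v^4 + 29*v^3 - 39*v^2 + 18*v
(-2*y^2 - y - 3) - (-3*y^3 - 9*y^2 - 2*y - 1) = 3*y^3 + 7*y^2 + y - 2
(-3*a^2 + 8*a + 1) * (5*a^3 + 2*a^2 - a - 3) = -15*a^5 + 34*a^4 + 24*a^3 + 3*a^2 - 25*a - 3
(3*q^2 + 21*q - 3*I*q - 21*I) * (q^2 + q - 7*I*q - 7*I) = 3*q^4 + 24*q^3 - 24*I*q^3 - 192*I*q^2 - 168*q - 168*I*q - 147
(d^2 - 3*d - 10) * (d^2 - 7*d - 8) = d^4 - 10*d^3 + 3*d^2 + 94*d + 80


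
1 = 1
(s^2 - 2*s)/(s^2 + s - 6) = s/(s + 3)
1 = 1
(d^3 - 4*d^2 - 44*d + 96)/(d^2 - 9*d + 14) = (d^2 - 2*d - 48)/(d - 7)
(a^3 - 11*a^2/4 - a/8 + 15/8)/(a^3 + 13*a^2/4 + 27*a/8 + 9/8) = (2*a^2 - 7*a + 5)/(2*a^2 + 5*a + 3)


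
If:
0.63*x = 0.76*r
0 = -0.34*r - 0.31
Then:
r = -0.91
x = -1.10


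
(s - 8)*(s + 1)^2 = s^3 - 6*s^2 - 15*s - 8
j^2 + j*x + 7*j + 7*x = (j + 7)*(j + x)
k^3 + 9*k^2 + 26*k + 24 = (k + 2)*(k + 3)*(k + 4)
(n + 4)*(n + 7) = n^2 + 11*n + 28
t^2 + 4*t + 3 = (t + 1)*(t + 3)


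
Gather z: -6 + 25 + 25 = 44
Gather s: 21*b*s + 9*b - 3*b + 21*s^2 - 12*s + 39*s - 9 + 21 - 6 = 6*b + 21*s^2 + s*(21*b + 27) + 6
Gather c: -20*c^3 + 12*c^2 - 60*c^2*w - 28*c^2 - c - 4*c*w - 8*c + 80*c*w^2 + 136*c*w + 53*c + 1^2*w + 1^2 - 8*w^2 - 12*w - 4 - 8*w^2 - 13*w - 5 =-20*c^3 + c^2*(-60*w - 16) + c*(80*w^2 + 132*w + 44) - 16*w^2 - 24*w - 8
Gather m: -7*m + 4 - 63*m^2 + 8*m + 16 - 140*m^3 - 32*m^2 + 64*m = -140*m^3 - 95*m^2 + 65*m + 20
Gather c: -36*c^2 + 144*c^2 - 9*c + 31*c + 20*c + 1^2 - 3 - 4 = 108*c^2 + 42*c - 6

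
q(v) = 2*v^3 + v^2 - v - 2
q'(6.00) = 227.00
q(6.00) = 460.00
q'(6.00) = 227.00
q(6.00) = 460.00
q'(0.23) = -0.22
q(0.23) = -2.15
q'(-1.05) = 3.52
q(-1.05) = -2.16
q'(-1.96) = 18.13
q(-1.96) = -11.26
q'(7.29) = 332.44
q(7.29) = 818.70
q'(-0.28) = -1.09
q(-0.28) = -1.69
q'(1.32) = 12.09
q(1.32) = 3.02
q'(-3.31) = 58.12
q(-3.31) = -60.26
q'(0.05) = -0.88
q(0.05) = -2.05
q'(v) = 6*v^2 + 2*v - 1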